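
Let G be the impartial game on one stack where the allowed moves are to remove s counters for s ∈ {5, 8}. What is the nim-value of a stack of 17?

0

Grundy values for subtraction set {5, 8}:
k:     0  1  2  3  4  5  6  7  8  9 10 11 12 13 14 15 16 17
g(k):  0  0  0  0  0  1  1  1  1  1  2  2  2  0  0  0  0  0
So g(17) = 0.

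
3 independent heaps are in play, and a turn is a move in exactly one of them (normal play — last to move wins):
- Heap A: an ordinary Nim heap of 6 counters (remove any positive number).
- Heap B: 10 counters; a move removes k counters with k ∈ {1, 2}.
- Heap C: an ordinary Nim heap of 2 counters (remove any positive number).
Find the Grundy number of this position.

5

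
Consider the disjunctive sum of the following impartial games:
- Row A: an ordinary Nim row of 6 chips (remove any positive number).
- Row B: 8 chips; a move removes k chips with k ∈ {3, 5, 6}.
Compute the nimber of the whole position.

4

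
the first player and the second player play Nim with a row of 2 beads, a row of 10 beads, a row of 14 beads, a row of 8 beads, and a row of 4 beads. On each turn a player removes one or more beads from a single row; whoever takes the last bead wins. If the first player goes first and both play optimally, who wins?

the first player wins

In binary:
  0010  (2)
  1010  (10)
  1110  (14)
  1000  (8)
  0100  (4)
  ----
  1010  (10)
The nim-sum is 10 ≠ 0, so this is an N-position: the player to move can win; the first player has a winning move.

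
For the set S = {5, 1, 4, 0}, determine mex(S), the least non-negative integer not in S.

The values 0, 1 are all present; 2 is the first non-negative integer missing from the set.

2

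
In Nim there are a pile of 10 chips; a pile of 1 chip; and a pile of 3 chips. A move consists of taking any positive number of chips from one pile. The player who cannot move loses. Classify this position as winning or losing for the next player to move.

Winning position

Write each in binary and XOR column by column:
  1010  (10)
  0001  (1)
  0011  (3)
  ----
  1000  (8)
The nim-sum is 8 ≠ 0, so this is an N-position: the player to move can win.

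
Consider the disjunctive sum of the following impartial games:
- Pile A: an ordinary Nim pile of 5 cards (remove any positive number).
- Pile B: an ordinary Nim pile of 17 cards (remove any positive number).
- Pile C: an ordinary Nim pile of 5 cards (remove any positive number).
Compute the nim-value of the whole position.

17

Pile A is a plain Nim pile of size 5, so its Grundy value is 5.
Pile B is a plain Nim pile of size 17, so its Grundy value is 17.
Pile C is a plain Nim pile of size 5, so its Grundy value is 5.
By the Sprague-Grundy theorem, the Grundy value of a sum of independent games is the XOR of the component values.
Combined value = 5 XOR 17 XOR 5 = 17.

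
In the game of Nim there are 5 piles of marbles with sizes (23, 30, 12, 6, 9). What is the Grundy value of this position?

10

Nim-sum: 23 ⊕ 30 ⊕ 12 ⊕ 6 ⊕ 9 = 10.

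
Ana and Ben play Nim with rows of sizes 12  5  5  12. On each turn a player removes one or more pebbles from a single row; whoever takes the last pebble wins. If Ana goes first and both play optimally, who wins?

Ben wins

Compute the nim-sum pairwise:
12 ^ 5 = 9
9 ^ 5 = 12
12 ^ 12 = 0
The nim-sum is 0, so this is a P-position: the player to move is in a losing position under optimal play; Ana is about to move from it and so loses — Ben wins.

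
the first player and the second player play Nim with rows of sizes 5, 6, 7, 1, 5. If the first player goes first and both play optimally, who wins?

the second player wins

Compute the nim-sum pairwise:
5 ^ 6 = 3
3 ^ 7 = 4
4 ^ 1 = 5
5 ^ 5 = 0
The nim-sum is 0, so this is a P-position: the player to move is in a losing position under optimal play; the first player is about to move from it and so loses — the second player wins.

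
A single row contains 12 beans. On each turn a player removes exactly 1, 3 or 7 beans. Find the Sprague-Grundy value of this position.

Grundy values for subtraction set {1, 3, 7}:
k:     0  1  2  3  4  5  6  7  8  9 10 11 12
g(k):  0  1  0  1  0  1  0  1  0  1  0  1  0
So g(12) = 0.

0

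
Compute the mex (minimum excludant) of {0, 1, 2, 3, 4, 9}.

5

The values 0, 1, 2, 3, 4 are all present; 5 is the first non-negative integer missing from the set.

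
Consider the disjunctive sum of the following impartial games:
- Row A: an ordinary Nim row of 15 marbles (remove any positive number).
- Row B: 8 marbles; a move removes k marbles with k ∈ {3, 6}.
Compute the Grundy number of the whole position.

Row A is a plain Nim row of size 15, so its Grundy value is 15.
Build the Grundy sequence for row B with g(k) = mex{g(k−s) : s ∈ {3, 6}, s ≤ k}:
g(0) = mex{} = 0
g(1) = mex{} = 0
g(2) = mex{} = 0
g(3) = mex{0} = 1
g(4) = mex{0} = 1
g(5) = mex{0} = 1
g(6) = mex{0,1} = 2
g(7) = mex{0,1} = 2
g(8) = mex{0,1} = 2
So g(8) = 2.
The value of a disjunctive sum is the nim-sum of the parts.
Combined value = 15 XOR 2 = 13.

13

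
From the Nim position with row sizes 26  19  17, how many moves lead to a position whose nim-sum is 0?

Compute the nim-sum pairwise:
26 XOR 19 = 9
9 XOR 17 = 24
The overall nim-sum is X = 24. A row of size p has a winning move iff p XOR X < p (reduce it to p XOR X).
  26: 26 XOR 24 = 2 < 26 — winning move (to 2).
  19: 19 XOR 24 = 11 < 19 — winning move (to 11).
  17: 17 XOR 24 = 9 < 17 — winning move (to 9).
That gives 3 winning moves.

3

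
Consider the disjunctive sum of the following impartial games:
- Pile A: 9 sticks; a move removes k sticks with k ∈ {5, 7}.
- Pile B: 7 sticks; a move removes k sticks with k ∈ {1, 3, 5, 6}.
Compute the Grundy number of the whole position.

2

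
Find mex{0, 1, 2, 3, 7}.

The values 0, 1, 2, 3 are all present; 4 is the first non-negative integer missing from the set.

4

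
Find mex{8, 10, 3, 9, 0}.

1

0 is in the set but 1 is not, so the mex is 1.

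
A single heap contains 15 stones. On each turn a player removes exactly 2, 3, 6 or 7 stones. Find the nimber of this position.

3

Build the Grundy sequence with g(k) = mex{g(k−s) : s ∈ {2, 3, 6, 7}, s ≤ k}:
k:     0  1  2  3  4  5  6  7  8  9 10 11 12 13 14 15
g(k):  0  0  1  1  2  0  3  1  2  0  0  1  1  2  0  3
So g(15) = 3.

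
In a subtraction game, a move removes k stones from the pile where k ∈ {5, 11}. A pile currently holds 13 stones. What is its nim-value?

2

Grundy values for subtraction set {5, 11}:
k:     0  1  2  3  4  5  6  7  8  9 10 11 12 13
g(k):  0  0  0  0  0  1  1  1  1  1  0  2  2  2
So g(13) = 2.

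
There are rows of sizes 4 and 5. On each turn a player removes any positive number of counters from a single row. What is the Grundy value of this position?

1

Write each in binary and XOR column by column:
  100  (4)
  101  (5)
  ---
  001  (1)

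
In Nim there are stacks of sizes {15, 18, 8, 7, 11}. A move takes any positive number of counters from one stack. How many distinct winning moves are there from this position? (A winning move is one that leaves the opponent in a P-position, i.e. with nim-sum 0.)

Bitwise XOR of the heap sizes:
  01111  (15)
  10010  (18)
  01000  (8)
  00111  (7)
  01011  (11)
  -----
  11001  (25)
The overall nim-sum is X = 25. A stack of size p has a winning move iff p XOR X < p (reduce it to p XOR X).
  15: 15 XOR 25 = 22 ≥ 15 — no move.
  18: 18 XOR 25 = 11 < 18 — winning move (to 11).
  8: 8 XOR 25 = 17 ≥ 8 — no move.
  7: 7 XOR 25 = 30 ≥ 7 — no move.
  11: 11 XOR 25 = 18 ≥ 11 — no move.
That gives 1 winning move.

1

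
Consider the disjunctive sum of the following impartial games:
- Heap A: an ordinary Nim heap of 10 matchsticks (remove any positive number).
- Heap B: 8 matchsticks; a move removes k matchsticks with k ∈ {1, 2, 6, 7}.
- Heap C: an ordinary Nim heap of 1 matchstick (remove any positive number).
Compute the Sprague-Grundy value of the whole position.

11

Heap A is a plain Nim heap of size 10, so its Grundy value is 10.
Grundy values for heap B (subtraction set {1, 2, 6, 7}):
k:     0  1  2  3  4  5  6  7  8
g(k):  0  1  2  0  1  2  3  4  0
So g(8) = 0.
Heap C is a plain Nim heap of size 1, so its Grundy value is 1.
By the Sprague-Grundy theorem, the Grundy value of a sum of independent games is the XOR of the component values.
Combined value = 10 ⊕ 0 ⊕ 1 = 11.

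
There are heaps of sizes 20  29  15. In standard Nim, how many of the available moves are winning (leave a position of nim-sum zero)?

Nim-sum: 20 XOR 29 XOR 15 = 6.
The overall nim-sum is X = 6. A heap of size p has a winning move iff p XOR X < p (reduce it to p XOR X).
  20: 20 XOR 6 = 18 < 20 — winning move (to 18).
  29: 29 XOR 6 = 27 < 29 — winning move (to 27).
  15: 15 XOR 6 = 9 < 15 — winning move (to 9).
That gives 3 winning moves.

3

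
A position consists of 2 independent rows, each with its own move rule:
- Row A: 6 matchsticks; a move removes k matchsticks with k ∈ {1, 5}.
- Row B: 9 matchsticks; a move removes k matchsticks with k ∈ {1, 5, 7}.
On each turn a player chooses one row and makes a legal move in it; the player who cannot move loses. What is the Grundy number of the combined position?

Grundy values for row A (subtraction set {1, 5}):
g(0) = mex{} = 0
g(1) = mex{0} = 1
g(2) = mex{1} = 0
g(3) = mex{0} = 1
g(4) = mex{1} = 0
g(5) = mex{0} = 1
g(6) = mex{1} = 0
So g(6) = 0.
Grundy values for row B (subtraction set {1, 5, 7}):
k:     0  1  2  3  4  5  6  7  8  9
g(k):  0  1  0  1  0  1  0  1  0  1
So g(9) = 1.
By the Sprague-Grundy theorem, the Grundy value of a sum of independent games is the XOR of the component values.
Combined value = 0 ⊕ 1 = 1.

1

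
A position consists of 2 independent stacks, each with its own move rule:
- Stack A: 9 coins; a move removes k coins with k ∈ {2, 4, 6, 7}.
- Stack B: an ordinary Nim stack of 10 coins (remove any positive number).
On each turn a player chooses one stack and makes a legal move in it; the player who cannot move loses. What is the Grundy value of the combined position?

10

Build the Grundy sequence for stack A with g(k) = mex{g(k−s) : s ∈ {2, 4, 6, 7}, s ≤ k}:
k:     0  1  2  3  4  5  6  7  8  9
g(k):  0  0  1  1  2  2  3  3  4  0
So g(9) = 0.
Stack B is a plain Nim stack of size 10, so its Grundy value is 10.
The value of a disjunctive sum is the nim-sum of the parts.
Combined value = 0 ⊕ 10 = 10.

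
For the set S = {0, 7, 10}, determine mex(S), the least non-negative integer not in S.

0 is in the set but 1 is not, so the mex is 1.

1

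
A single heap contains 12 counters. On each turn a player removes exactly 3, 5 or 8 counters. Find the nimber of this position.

0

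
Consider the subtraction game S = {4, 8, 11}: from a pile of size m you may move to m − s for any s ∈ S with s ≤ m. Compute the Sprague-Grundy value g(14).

3

Grundy values for subtraction set {4, 8, 11}:
k:     0  1  2  3  4  5  6  7  8  9 10 11 12 13 14
g(k):  0  0  0  0  1  1  1  1  2  2  2  2  3  3  3
So g(14) = 3.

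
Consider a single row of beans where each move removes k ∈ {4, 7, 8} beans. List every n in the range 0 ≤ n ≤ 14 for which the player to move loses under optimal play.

Grundy values for subtraction set {4, 7, 8}:
k:     0  1  2  3  4  5  6  7  8  9 10 11 12 13 14
g(k):  0  0  0  0  1  1  1  1  2  2  2  2  0  0  0
The P-positions (g = 0) in 0..14 are 0, 1, 2, 3, 12, 13, 14.

0, 1, 2, 3, 12, 13, 14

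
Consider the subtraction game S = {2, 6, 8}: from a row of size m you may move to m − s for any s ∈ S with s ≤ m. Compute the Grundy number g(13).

2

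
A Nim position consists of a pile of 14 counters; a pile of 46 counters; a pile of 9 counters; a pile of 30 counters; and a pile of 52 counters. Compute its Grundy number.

3

Compute the nim-sum pairwise:
14 XOR 46 = 32
32 XOR 9 = 41
41 XOR 30 = 55
55 XOR 52 = 3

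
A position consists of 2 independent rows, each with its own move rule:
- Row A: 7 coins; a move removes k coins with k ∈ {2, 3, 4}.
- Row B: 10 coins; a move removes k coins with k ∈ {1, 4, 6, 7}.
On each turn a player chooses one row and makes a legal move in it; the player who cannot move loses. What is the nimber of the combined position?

0

For row A, compute g(0), g(1), … with moves {2, 3, 4}:
k:     0  1  2  3  4  5  6  7
g(k):  0  0  1  1  2  2  0  0
So g(7) = 0.
Grundy values for row B (subtraction set {1, 4, 6, 7}):
k:     0  1  2  3  4  5  6  7  8  9 10
g(k):  0  1  0  1  2  0  1  2  3  2  0
So g(10) = 0.
The value of a disjunctive sum is the nim-sum of the parts.
Combined value = 0 XOR 0 = 0.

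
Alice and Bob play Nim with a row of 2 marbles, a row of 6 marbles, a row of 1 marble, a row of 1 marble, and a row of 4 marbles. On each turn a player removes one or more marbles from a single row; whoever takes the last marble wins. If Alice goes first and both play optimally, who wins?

Bob wins

Nim-sum: 2 XOR 6 XOR 1 XOR 1 XOR 4 = 0.
The nim-sum is 0, so this is a P-position: the player to move is in a losing position under optimal play; Alice is about to move from it and so loses — Bob wins.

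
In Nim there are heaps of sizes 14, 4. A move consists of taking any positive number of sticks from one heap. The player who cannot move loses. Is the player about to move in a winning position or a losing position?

Winning position

Compute the nim-sum pairwise:
14 ^ 4 = 10
The nim-sum is 10 ≠ 0, so this is an N-position: the player to move can win.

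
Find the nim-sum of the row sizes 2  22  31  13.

6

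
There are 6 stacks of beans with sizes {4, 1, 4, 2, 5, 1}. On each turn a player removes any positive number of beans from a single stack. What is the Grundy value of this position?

Compute the nim-sum pairwise:
4 XOR 1 = 5
5 XOR 4 = 1
1 XOR 2 = 3
3 XOR 5 = 6
6 XOR 1 = 7

7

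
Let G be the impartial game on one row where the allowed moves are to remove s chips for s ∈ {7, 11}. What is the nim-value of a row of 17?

Compute g(0), g(1), … for moves {7, 11}:
k:     0  1  2  3  4  5  6  7  8  9 10 11 12 13 14 15 16 17
g(k):  0  0  0  0  0  0  0  1  1  1  1  1  1  1  2  2  2  2
So g(17) = 2.

2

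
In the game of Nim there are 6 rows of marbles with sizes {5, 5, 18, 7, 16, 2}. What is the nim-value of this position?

Nim-sum: 5 XOR 5 XOR 18 XOR 7 XOR 16 XOR 2 = 7.

7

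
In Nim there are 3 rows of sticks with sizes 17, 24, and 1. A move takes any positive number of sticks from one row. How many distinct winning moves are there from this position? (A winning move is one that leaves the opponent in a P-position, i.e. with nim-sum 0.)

Compute the nim-sum pairwise:
17 XOR 24 = 9
9 XOR 1 = 8
The overall nim-sum is X = 8. A row of size p has a winning move iff p XOR X < p (reduce it to p XOR X).
  17: 17 XOR 8 = 25 ≥ 17 — no move.
  24: 24 XOR 8 = 16 < 24 — winning move (to 16).
  1: 1 XOR 8 = 9 ≥ 1 — no move.
That gives 1 winning move.

1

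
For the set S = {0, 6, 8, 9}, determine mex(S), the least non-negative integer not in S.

0 is in the set but 1 is not, so the mex is 1.

1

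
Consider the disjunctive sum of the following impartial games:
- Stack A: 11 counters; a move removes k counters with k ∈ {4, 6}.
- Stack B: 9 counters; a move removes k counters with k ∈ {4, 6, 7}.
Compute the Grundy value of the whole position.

For stack A, compute g(0), g(1), … with moves {4, 6}:
g(0) = mex{} = 0
g(1) = mex{} = 0
g(2) = mex{} = 0
g(3) = mex{} = 0
g(4) = mex{0} = 1
g(5) = mex{0} = 1
g(6) = mex{0} = 1
g(7) = mex{0} = 1
g(8) = mex{0,1} = 2
g(9) = mex{0,1} = 2
g(10) = mex{1} = 0
g(11) = mex{1} = 0
So g(11) = 0.
For stack B, compute g(0), g(1), … with moves {4, 6, 7}:
g(0) = mex{} = 0
g(1) = mex{} = 0
g(2) = mex{} = 0
g(3) = mex{} = 0
g(4) = mex{0} = 1
g(5) = mex{0} = 1
g(6) = mex{0} = 1
g(7) = mex{0} = 1
g(8) = mex{0,1} = 2
g(9) = mex{0,1} = 2
So g(9) = 2.
By the Sprague-Grundy theorem, the Grundy value of a sum of independent games is the XOR of the component values.
Combined value = 0 XOR 2 = 2.

2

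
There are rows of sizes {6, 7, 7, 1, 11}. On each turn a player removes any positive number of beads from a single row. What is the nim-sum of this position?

Compute the nim-sum pairwise:
6 XOR 7 = 1
1 XOR 7 = 6
6 XOR 1 = 7
7 XOR 11 = 12

12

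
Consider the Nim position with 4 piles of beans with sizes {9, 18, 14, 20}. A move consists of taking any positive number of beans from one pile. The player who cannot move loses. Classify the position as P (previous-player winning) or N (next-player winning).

N-position

Compute the nim-sum pairwise:
9 ^ 18 = 27
27 ^ 14 = 21
21 ^ 20 = 1
The nim-sum is 1 ≠ 0, so this is an N-position: the player to move can win.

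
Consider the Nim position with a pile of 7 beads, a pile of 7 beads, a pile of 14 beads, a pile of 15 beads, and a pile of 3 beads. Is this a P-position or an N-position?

Compute the nim-sum pairwise:
7 XOR 7 = 0
0 XOR 14 = 14
14 XOR 15 = 1
1 XOR 3 = 2
The nim-sum is 2 ≠ 0, so this is an N-position: the player to move can win.

N-position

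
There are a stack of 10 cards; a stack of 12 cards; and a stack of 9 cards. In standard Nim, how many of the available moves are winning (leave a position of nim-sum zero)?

Compute the nim-sum pairwise:
10 XOR 12 = 6
6 XOR 9 = 15
The overall nim-sum is X = 15. A stack of size p has a winning move iff p XOR X < p (reduce it to p XOR X).
  10: 10 XOR 15 = 5 < 10 — winning move (to 5).
  12: 12 XOR 15 = 3 < 12 — winning move (to 3).
  9: 9 XOR 15 = 6 < 9 — winning move (to 6).
That gives 3 winning moves.

3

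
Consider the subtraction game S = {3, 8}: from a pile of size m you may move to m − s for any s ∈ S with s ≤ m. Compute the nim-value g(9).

1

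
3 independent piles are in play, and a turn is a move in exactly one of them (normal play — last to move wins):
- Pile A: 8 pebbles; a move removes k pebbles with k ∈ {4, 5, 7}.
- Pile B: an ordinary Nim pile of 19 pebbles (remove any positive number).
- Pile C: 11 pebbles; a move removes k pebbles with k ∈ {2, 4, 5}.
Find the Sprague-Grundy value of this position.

Grundy values for pile A (subtraction set {4, 5, 7}):
g(0) = mex{} = 0
g(1) = mex{} = 0
g(2) = mex{} = 0
g(3) = mex{} = 0
g(4) = mex{0} = 1
g(5) = mex{0} = 1
g(6) = mex{0} = 1
g(7) = mex{0} = 1
g(8) = mex{0,1} = 2
So g(8) = 2.
Pile B is a plain Nim pile of size 19, so its Grundy value is 19.
Grundy values for pile C (subtraction set {2, 4, 5}):
g(0) = mex{} = 0
g(1) = mex{} = 0
g(2) = mex{0} = 1
g(3) = mex{0} = 1
g(4) = mex{0,1} = 2
g(5) = mex{0,1} = 2
g(6) = mex{0,1,2} = 3
g(7) = mex{1,2} = 0
g(8) = mex{1,2,3} = 0
g(9) = mex{0,2} = 1
g(10) = mex{0,2,3} = 1
g(11) = mex{0,1,3} = 2
So g(11) = 2.
The value of a disjunctive sum is the nim-sum of the parts.
Combined value = 2 XOR 19 XOR 2 = 19.

19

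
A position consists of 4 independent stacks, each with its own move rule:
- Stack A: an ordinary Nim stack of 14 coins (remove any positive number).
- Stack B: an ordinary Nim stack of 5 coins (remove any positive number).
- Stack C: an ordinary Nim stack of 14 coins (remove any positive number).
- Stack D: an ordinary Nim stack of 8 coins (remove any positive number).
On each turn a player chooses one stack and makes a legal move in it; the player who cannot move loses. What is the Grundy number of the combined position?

Stack A is a plain Nim stack of size 14, so its Grundy value is 14.
Stack B is a plain Nim stack of size 5, so its Grundy value is 5.
Stack C is a plain Nim stack of size 14, so its Grundy value is 14.
Stack D is a plain Nim stack of size 8, so its Grundy value is 8.
By the Sprague-Grundy theorem, the Grundy value of a sum of independent games is the XOR of the component values.
Combined value = 14 XOR 5 XOR 14 XOR 8 = 13.

13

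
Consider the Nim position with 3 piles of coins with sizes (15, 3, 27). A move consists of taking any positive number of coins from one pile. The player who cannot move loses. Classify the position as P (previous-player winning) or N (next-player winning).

N-position

Nim-sum: 15 ⊕ 3 ⊕ 27 = 23.
The nim-sum is 23 ≠ 0, so this is an N-position: the player to move can win.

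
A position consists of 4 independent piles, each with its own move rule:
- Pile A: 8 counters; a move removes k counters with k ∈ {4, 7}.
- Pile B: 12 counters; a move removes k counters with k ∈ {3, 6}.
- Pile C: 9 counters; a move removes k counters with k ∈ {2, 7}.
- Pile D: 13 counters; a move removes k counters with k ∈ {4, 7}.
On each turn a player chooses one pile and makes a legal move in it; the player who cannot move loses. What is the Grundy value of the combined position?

3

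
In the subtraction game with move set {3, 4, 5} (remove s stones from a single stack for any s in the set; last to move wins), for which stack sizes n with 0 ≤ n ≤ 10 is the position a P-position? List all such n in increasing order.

0, 1, 2, 8, 9, 10

Grundy values for subtraction set {3, 4, 5}:
k:     0  1  2  3  4  5  6  7  8  9 10
g(k):  0  0  0  1  1  1  2  2  0  0  0
The P-positions (g = 0) in 0..10 are 0, 1, 2, 8, 9, 10.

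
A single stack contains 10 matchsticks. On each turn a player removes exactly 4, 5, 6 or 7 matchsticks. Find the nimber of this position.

2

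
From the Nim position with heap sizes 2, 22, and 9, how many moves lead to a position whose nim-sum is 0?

Compute the nim-sum pairwise:
2 XOR 22 = 20
20 XOR 9 = 29
The overall nim-sum is X = 29. A heap of size p has a winning move iff p XOR X < p (reduce it to p XOR X).
  2: 2 XOR 29 = 31 ≥ 2 — no move.
  22: 22 XOR 29 = 11 < 22 — winning move (to 11).
  9: 9 XOR 29 = 20 ≥ 9 — no move.
That gives 1 winning move.

1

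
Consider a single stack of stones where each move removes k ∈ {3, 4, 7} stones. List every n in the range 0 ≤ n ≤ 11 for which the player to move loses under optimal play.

0, 1, 2, 10, 11

Build the Grundy sequence with g(k) = mex{g(k−s) : s ∈ {3, 4, 7}, s ≤ k}:
k:     0  1  2  3  4  5  6  7  8  9 10 11
g(k):  0  0  0  1  1  1  2  2  2  3  0  0
The P-positions (g = 0) in 0..11 are 0, 1, 2, 10, 11.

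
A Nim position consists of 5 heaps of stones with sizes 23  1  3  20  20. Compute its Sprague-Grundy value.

21

Bitwise XOR of the heap sizes:
  10111  (23)
  00001  (1)
  00011  (3)
  10100  (20)
  10100  (20)
  -----
  10101  (21)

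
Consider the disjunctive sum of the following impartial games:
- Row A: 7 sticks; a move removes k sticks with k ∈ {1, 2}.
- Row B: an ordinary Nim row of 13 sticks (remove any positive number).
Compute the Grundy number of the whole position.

Grundy values for row A (subtraction set {1, 2}):
k:     0  1  2  3  4  5  6  7
g(k):  0  1  2  0  1  2  0  1
So g(7) = 1.
Row B is a plain Nim row of size 13, so its Grundy value is 13.
By the Sprague-Grundy theorem, the Grundy value of a sum of independent games is the XOR of the component values.
Combined value = 1 ⊕ 13 = 12.

12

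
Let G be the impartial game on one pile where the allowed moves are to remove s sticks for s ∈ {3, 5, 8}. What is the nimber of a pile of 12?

Compute g(0), g(1), … for moves {3, 5, 8}:
g(0) = mex{} = 0
g(1) = mex{} = 0
g(2) = mex{} = 0
g(3) = mex{0} = 1
g(4) = mex{0} = 1
g(5) = mex{0} = 1
g(6) = mex{0,1} = 2
g(7) = mex{0,1} = 2
g(8) = mex{0,1} = 2
g(9) = mex{0,1,2} = 3
g(10) = mex{0,1,2} = 3
g(11) = mex{1,2} = 0
g(12) = mex{1,2,3} = 0
So g(12) = 0.

0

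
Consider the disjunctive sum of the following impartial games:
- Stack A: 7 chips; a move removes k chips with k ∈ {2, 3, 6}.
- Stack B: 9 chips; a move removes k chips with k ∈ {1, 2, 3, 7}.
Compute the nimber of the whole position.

0

Grundy values for stack A (subtraction set {2, 3, 6}):
k:     0  1  2  3  4  5  6  7
g(k):  0  0  1  1  2  0  3  1
So g(7) = 1.
For stack B, compute g(0), g(1), … with moves {1, 2, 3, 7}:
g(0) = mex{} = 0
g(1) = mex{0} = 1
g(2) = mex{0,1} = 2
g(3) = mex{0,1,2} = 3
g(4) = mex{1,2,3} = 0
g(5) = mex{0,2,3} = 1
g(6) = mex{0,1,3} = 2
g(7) = mex{0,1,2} = 3
g(8) = mex{1,2,3} = 0
g(9) = mex{0,2,3} = 1
So g(9) = 1.
The value of a disjunctive sum is the nim-sum of the parts.
Combined value = 1 ⊕ 1 = 0.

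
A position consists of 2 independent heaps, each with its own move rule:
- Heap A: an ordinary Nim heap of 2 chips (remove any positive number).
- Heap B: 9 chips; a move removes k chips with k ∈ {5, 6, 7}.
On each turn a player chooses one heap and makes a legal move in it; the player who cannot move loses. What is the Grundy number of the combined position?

3

Heap A is a plain Nim heap of size 2, so its Grundy value is 2.
For heap B, compute g(0), g(1), … with moves {5, 6, 7}:
k:     0  1  2  3  4  5  6  7  8  9
g(k):  0  0  0  0  0  1  1  1  1  1
So g(9) = 1.
By the Sprague-Grundy theorem, the Grundy value of a sum of independent games is the XOR of the component values.
Combined value = 2 ⊕ 1 = 3.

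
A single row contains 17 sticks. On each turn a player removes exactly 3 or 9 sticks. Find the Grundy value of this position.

Build the Grundy sequence with g(k) = mex{g(k−s) : s ∈ {3, 9}, s ≤ k}:
k:     0  1  2  3  4  5  6  7  8  9 10 11 12 13 14 15 16 17
g(k):  0  0  0  1  1  1  0  0  0  1  1  1  0  0  0  1  1  1
So g(17) = 1.

1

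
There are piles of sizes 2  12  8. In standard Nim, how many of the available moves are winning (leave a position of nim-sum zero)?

1

Compute the nim-sum pairwise:
2 XOR 12 = 14
14 XOR 8 = 6
The overall nim-sum is X = 6. A pile of size p has a winning move iff p XOR X < p (reduce it to p XOR X).
  2: 2 XOR 6 = 4 ≥ 2 — no move.
  12: 12 XOR 6 = 10 < 12 — winning move (to 10).
  8: 8 XOR 6 = 14 ≥ 8 — no move.
That gives 1 winning move.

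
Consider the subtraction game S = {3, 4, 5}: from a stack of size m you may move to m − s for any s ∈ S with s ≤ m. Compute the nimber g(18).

0

Compute g(0), g(1), … for moves {3, 4, 5}:
k:     0  1  2  3  4  5  6  7  8  9 10 11 12 13 14 15 16 17 18
g(k):  0  0  0  1  1  1  2  2  0  0  0  1  1  1  2  2  0  0  0
So g(18) = 0.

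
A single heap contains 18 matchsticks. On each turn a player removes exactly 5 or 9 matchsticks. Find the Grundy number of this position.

0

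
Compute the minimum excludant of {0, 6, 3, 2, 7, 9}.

0 is in the set but 1 is not, so the mex is 1.

1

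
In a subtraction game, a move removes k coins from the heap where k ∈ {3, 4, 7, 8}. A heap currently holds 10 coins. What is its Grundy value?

Build the Grundy sequence with g(k) = mex{g(k−s) : s ∈ {3, 4, 7, 8}, s ≤ k}:
k:     0  1  2  3  4  5  6  7  8  9 10
g(k):  0  0  0  1  1  1  2  2  2  3  3
So g(10) = 3.

3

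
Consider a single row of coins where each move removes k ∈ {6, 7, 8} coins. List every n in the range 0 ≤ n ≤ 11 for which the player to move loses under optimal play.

0, 1, 2, 3, 4, 5

Build the Grundy sequence with g(k) = mex{g(k−s) : s ∈ {6, 7, 8}, s ≤ k}:
k:     0  1  2  3  4  5  6  7  8  9 10 11
g(k):  0  0  0  0  0  0  1  1  1  1  1  1
The P-positions (g = 0) in 0..11 are 0, 1, 2, 3, 4, 5.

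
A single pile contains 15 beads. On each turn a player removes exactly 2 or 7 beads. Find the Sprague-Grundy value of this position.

Grundy values for subtraction set {2, 7}:
k:     0  1  2  3  4  5  6  7  8  9 10 11 12 13 14 15
g(k):  0  0  1  1  0  0  1  1  2  0  0  1  1  0  0  1
So g(15) = 1.

1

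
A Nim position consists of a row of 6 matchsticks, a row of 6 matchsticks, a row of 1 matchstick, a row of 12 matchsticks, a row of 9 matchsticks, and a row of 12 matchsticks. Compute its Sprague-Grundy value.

8

Bitwise XOR of the heap sizes:
  0110  (6)
  0110  (6)
  0001  (1)
  1100  (12)
  1001  (9)
  1100  (12)
  ----
  1000  (8)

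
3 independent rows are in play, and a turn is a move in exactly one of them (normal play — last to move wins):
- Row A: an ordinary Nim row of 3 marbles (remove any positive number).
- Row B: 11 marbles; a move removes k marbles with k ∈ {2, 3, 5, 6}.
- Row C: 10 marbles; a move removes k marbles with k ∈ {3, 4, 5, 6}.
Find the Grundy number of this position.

2

Row A is a plain Nim row of size 3, so its Grundy value is 3.
Grundy values for row B (subtraction set {2, 3, 5, 6}):
g(0) = mex{} = 0
g(1) = mex{} = 0
g(2) = mex{0} = 1
g(3) = mex{0} = 1
g(4) = mex{0,1} = 2
g(5) = mex{0,1} = 2
g(6) = mex{0,1,2} = 3
g(7) = mex{0,1,2} = 3
g(8) = mex{1,2,3} = 0
g(9) = mex{1,2,3} = 0
g(10) = mex{0,2,3} = 1
g(11) = mex{0,2,3} = 1
So g(11) = 1.
Grundy values for row C (subtraction set {3, 4, 5, 6}):
k:     0  1  2  3  4  5  6  7  8  9 10
g(k):  0  0  0  1  1  1  2  2  2  0  0
So g(10) = 0.
The value of a disjunctive sum is the nim-sum of the parts.
Combined value = 3 XOR 1 XOR 0 = 2.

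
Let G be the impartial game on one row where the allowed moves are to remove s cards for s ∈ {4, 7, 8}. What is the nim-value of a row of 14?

Grundy values for subtraction set {4, 7, 8}:
g(0) = mex{} = 0
g(1) = mex{} = 0
g(2) = mex{} = 0
g(3) = mex{} = 0
g(4) = mex{0} = 1
g(5) = mex{0} = 1
g(6) = mex{0} = 1
g(7) = mex{0} = 1
g(8) = mex{0,1} = 2
g(9) = mex{0,1} = 2
g(10) = mex{0,1} = 2
g(11) = mex{0,1} = 2
g(12) = mex{1,2} = 0
g(13) = mex{1,2} = 0
g(14) = mex{1,2} = 0
So g(14) = 0.

0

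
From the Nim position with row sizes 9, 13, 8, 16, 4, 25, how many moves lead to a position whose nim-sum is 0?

3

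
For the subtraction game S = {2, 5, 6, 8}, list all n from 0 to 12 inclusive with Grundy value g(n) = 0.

0, 1, 4, 11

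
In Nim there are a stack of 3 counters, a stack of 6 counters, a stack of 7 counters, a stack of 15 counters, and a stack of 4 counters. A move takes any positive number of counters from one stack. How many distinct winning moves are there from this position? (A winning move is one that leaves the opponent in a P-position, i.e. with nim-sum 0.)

1

Compute the nim-sum pairwise:
3 XOR 6 = 5
5 XOR 7 = 2
2 XOR 15 = 13
13 XOR 4 = 9
The overall nim-sum is X = 9. A stack of size p has a winning move iff p XOR X < p (reduce it to p XOR X).
  3: 3 XOR 9 = 10 ≥ 3 — no move.
  6: 6 XOR 9 = 15 ≥ 6 — no move.
  7: 7 XOR 9 = 14 ≥ 7 — no move.
  15: 15 XOR 9 = 6 < 15 — winning move (to 6).
  4: 4 XOR 9 = 13 ≥ 4 — no move.
That gives 1 winning move.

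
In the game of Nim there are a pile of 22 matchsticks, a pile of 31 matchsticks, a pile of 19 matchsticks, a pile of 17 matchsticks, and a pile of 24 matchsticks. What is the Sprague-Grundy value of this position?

In binary:
  10110  (22)
  11111  (31)
  10011  (19)
  10001  (17)
  11000  (24)
  -----
  10011  (19)

19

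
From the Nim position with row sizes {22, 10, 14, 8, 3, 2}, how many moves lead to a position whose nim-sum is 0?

1

Nim-sum: 22 XOR 10 XOR 14 XOR 8 XOR 3 XOR 2 = 27.
The overall nim-sum is X = 27. A row of size p has a winning move iff p XOR X < p (reduce it to p XOR X).
  22: 22 XOR 27 = 13 < 22 — winning move (to 13).
  10: 10 XOR 27 = 17 ≥ 10 — no move.
  14: 14 XOR 27 = 21 ≥ 14 — no move.
  8: 8 XOR 27 = 19 ≥ 8 — no move.
  3: 3 XOR 27 = 24 ≥ 3 — no move.
  2: 2 XOR 27 = 25 ≥ 2 — no move.
That gives 1 winning move.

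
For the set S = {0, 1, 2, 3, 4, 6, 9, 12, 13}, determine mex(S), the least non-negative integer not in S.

5

The values 0, 1, 2, 3, 4 are all present; 5 is the first non-negative integer missing from the set.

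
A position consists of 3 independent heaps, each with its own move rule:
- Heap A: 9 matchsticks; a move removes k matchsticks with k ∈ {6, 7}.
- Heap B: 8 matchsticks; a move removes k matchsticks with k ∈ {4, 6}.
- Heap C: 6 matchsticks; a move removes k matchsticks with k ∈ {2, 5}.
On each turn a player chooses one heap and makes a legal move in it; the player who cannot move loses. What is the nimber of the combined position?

2

Build the Grundy sequence for heap A with g(k) = mex{g(k−s) : s ∈ {6, 7}, s ≤ k}:
k:     0  1  2  3  4  5  6  7  8  9
g(k):  0  0  0  0  0  0  1  1  1  1
So g(9) = 1.
For heap B, compute g(0), g(1), … with moves {4, 6}:
g(0) = mex{} = 0
g(1) = mex{} = 0
g(2) = mex{} = 0
g(3) = mex{} = 0
g(4) = mex{0} = 1
g(5) = mex{0} = 1
g(6) = mex{0} = 1
g(7) = mex{0} = 1
g(8) = mex{0,1} = 2
So g(8) = 2.
Build the Grundy sequence for heap C with g(k) = mex{g(k−s) : s ∈ {2, 5}, s ≤ k}:
k:     0  1  2  3  4  5  6
g(k):  0  0  1  1  0  2  1
So g(6) = 1.
By the Sprague-Grundy theorem, the Grundy value of a sum of independent games is the XOR of the component values.
Combined value = 1 ⊕ 2 ⊕ 1 = 2.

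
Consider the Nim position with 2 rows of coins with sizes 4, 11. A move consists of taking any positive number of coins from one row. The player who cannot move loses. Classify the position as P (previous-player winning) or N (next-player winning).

Bitwise XOR of the heap sizes:
  0100  (4)
  1011  (11)
  ----
  1111  (15)
The nim-sum is 15 ≠ 0, so this is an N-position: the player to move can win.

N-position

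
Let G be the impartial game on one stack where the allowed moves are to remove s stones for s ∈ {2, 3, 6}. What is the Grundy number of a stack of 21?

Build the Grundy sequence with g(k) = mex{g(k−s) : s ∈ {2, 3, 6}, s ≤ k}:
k:     0  1  2  3  4  5  6  7  8  9 10 11 12 13 14 15 16 17 18 19 20 21
g(k):  0  0  1  1  2  0  3  1  2  0  0  1  1  2  0  3  1  2  0  0  1  1
So g(21) = 1.

1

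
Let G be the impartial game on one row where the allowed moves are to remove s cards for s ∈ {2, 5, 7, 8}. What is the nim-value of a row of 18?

2

Build the Grundy sequence with g(k) = mex{g(k−s) : s ∈ {2, 5, 7, 8}, s ≤ k}:
k:     0  1  2  3  4  5  6  7  8  9 10 11 12 13 14 15 16 17 18
g(k):  0  0  1  1  0  2  1  3  2  2  0  3  1  0  0  1  1  3  2
So g(18) = 2.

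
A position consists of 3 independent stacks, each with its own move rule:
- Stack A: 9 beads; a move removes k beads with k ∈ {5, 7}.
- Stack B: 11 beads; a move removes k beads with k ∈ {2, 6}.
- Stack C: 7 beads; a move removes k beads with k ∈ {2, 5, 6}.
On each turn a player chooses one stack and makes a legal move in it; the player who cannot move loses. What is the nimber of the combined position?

3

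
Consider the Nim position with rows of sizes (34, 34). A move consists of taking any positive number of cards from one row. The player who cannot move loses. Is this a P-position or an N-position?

P-position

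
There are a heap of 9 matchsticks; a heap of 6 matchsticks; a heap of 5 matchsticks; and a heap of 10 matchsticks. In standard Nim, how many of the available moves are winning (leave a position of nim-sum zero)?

Compute the nim-sum pairwise:
9 ⊕ 6 = 15
15 ⊕ 5 = 10
10 ⊕ 10 = 0
The nim-sum is already 0, so every move leaves a nonzero nim-sum — there are no winning moves.

0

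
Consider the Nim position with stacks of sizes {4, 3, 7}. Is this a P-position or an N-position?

P-position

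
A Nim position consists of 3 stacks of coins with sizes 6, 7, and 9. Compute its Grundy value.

8

Nim-sum: 6 ⊕ 7 ⊕ 9 = 8.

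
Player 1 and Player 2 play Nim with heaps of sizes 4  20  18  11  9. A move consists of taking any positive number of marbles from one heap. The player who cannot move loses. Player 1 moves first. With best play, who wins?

Player 2 wins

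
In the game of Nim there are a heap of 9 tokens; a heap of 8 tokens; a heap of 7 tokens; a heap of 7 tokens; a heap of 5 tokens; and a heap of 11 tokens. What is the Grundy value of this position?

15

Bitwise XOR of the heap sizes:
  1001  (9)
  1000  (8)
  0111  (7)
  0111  (7)
  0101  (5)
  1011  (11)
  ----
  1111  (15)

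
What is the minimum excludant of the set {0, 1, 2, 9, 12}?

3

The values 0, 1, 2 are all present; 3 is the first non-negative integer missing from the set.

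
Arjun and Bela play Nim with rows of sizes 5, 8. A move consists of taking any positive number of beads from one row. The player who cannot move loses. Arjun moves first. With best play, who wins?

Compute the nim-sum pairwise:
5 ⊕ 8 = 13
The nim-sum is 13 ≠ 0, so this is an N-position: the player to move can win; Arjun has a winning move.

Arjun wins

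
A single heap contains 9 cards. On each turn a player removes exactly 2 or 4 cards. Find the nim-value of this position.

1

Compute g(0), g(1), … for moves {2, 4}:
k:     0  1  2  3  4  5  6  7  8  9
g(k):  0  0  1  1  2  2  0  0  1  1
So g(9) = 1.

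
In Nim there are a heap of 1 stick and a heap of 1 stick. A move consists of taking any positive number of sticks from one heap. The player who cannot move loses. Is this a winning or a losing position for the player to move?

Losing position

Compute the nim-sum pairwise:
1 XOR 1 = 0
The nim-sum is 0, so this is a P-position: the player to move is in a losing position under optimal play.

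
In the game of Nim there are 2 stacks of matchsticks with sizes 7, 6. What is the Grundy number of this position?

In binary:
  111  (7)
  110  (6)
  ---
  001  (1)

1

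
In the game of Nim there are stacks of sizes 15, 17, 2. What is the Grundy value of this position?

28

Compute the nim-sum pairwise:
15 ⊕ 17 = 30
30 ⊕ 2 = 28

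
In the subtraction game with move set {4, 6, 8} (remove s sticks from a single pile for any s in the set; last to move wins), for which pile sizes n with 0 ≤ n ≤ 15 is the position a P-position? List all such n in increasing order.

Build the Grundy sequence with g(k) = mex{g(k−s) : s ∈ {4, 6, 8}, s ≤ k}:
k:     0  1  2  3  4  5  6  7  8  9 10 11 12 13 14 15
g(k):  0  0  0  0  1  1  1  1  2  2  2  2  0  0  0  0
The P-positions (g = 0) in 0..15 are 0, 1, 2, 3, 12, 13, 14, 15.

0, 1, 2, 3, 12, 13, 14, 15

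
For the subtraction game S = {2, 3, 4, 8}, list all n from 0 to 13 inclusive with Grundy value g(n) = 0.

0, 1, 6, 7, 12, 13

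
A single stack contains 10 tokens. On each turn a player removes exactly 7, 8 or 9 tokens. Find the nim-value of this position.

Build the Grundy sequence with g(k) = mex{g(k−s) : s ∈ {7, 8, 9}, s ≤ k}:
k:     0  1  2  3  4  5  6  7  8  9 10
g(k):  0  0  0  0  0  0  0  1  1  1  1
So g(10) = 1.

1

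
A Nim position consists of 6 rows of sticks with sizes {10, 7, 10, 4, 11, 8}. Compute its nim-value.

0

Write each in binary and XOR column by column:
  1010  (10)
  0111  (7)
  1010  (10)
  0100  (4)
  1011  (11)
  1000  (8)
  ----
  0000  (0)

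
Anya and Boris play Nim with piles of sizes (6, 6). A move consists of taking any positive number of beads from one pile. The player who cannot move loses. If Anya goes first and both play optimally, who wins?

In binary:
  110  (6)
  110  (6)
  ---
  000  (0)
The nim-sum is 0, so this is a P-position: the player to move is in a losing position under optimal play; Anya is about to move from it and so loses — Boris wins.

Boris wins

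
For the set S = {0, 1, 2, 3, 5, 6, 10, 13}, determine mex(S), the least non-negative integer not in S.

The values 0, 1, 2, 3 are all present; 4 is the first non-negative integer missing from the set.

4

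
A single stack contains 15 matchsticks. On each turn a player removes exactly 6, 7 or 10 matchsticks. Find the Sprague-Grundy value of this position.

2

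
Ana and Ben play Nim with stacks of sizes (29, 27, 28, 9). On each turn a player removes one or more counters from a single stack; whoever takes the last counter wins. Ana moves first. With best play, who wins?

Ana wins

Write each in binary and XOR column by column:
  11101  (29)
  11011  (27)
  11100  (28)
  01001  (9)
  -----
  10011  (19)
The nim-sum is 19 ≠ 0, so this is an N-position: the player to move can win; Ana has a winning move.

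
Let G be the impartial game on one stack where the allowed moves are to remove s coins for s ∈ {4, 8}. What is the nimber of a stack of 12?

0

Compute g(0), g(1), … for moves {4, 8}:
g(0) = mex{} = 0
g(1) = mex{} = 0
g(2) = mex{} = 0
g(3) = mex{} = 0
g(4) = mex{0} = 1
g(5) = mex{0} = 1
g(6) = mex{0} = 1
g(7) = mex{0} = 1
g(8) = mex{0,1} = 2
g(9) = mex{0,1} = 2
g(10) = mex{0,1} = 2
g(11) = mex{0,1} = 2
g(12) = mex{1,2} = 0
So g(12) = 0.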